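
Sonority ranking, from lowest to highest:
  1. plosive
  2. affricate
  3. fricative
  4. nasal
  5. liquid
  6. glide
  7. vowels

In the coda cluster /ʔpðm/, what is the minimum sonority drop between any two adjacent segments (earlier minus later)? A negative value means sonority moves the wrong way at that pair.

-2

/ʔ/ — plosive, sonority 1.
/p/ — plosive, sonority 1.
/ð/ — fricative, sonority 3.
/m/ — nasal, sonority 4.
/ʔ/→/p/: change +0.
/p/→/ð/: change -2.
/ð/→/m/: change -1.
Minimum = -2.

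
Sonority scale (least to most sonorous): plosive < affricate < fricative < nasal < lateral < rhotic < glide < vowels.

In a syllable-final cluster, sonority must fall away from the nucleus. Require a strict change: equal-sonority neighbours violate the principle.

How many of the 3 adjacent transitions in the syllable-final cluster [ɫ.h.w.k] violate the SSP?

/ɫ/ is a lateral (sonority 5).
/h/ is a fricative (sonority 3).
/w/ is a glide (sonority 7).
/k/ is a plosive (sonority 1).
/ɫ/→/h/: 5→3 (falls) — ok.
/h/→/w/: 3→7 (does not fall) — violation.
/w/→/k/: 7→1 (falls) — ok.

1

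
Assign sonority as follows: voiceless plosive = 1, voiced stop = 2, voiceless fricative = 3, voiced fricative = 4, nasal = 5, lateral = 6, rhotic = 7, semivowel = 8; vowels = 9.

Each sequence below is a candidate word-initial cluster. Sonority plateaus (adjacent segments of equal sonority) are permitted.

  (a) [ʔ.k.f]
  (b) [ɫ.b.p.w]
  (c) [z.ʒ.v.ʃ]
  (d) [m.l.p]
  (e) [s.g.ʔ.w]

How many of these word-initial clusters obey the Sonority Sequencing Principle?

(a) 1-1-3 → obeys
(b) 6-2-1-8 → violates
(c) 4-4-4-3 → violates
(d) 5-6-1 → violates
(e) 3-2-1-8 → violates

1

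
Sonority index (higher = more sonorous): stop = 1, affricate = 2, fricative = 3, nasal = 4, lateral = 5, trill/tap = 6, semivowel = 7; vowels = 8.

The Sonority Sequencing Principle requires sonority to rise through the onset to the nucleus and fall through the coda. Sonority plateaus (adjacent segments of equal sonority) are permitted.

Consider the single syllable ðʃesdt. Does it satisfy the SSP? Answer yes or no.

yes

Onset: /ð/ is a fricative (sonority 3), /ʃ/ is a fricative (sonority 3); then the nucleus /e/ (sonority 8).
Onset profile 3-3-8 — rises to the nucleus.
Coda: /s/ is a fricative (sonority 3), /d/ is a stop (sonority 1), /t/ is a stop (sonority 1).
Coda profile 8-3-1-1 — falls from the nucleus.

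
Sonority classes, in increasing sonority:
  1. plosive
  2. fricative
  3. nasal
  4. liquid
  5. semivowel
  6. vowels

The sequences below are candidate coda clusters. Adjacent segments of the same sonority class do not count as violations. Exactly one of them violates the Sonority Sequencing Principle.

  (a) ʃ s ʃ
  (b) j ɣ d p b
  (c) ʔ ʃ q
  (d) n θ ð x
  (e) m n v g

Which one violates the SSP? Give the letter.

c

(a) ʃ s ʃ: profile 2-2-2 — obeys.
(b) j ɣ d p b: profile 5-2-1-1-1 — obeys.
(c) ʔ ʃ q: profile 1-2-1 — violates.
(d) n θ ð x: profile 3-2-2-2 — obeys.
(e) m n v g: profile 3-3-2-1 — obeys.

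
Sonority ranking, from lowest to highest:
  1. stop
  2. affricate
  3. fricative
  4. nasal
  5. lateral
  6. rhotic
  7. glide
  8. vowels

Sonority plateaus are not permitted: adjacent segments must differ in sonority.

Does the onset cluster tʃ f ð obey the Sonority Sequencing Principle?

no

/tʃ/ is an affricate (sonority 2).
/f/ is a fricative (sonority 3).
/ð/ is a fricative (sonority 3).
The profile is 2-3-3. Between /f/ (3) and /ð/ (3) sonority does not rise, so the cluster violates the SSP.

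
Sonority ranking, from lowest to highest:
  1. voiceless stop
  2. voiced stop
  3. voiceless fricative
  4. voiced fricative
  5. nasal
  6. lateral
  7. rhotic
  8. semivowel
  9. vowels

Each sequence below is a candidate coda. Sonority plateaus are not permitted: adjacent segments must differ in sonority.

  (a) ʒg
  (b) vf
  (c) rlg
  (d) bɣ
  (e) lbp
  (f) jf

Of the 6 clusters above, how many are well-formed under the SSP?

5

(a) 4-2 → obeys
(b) 4-3 → obeys
(c) 7-6-2 → obeys
(d) 2-4 → violates
(e) 6-2-1 → obeys
(f) 8-3 → obeys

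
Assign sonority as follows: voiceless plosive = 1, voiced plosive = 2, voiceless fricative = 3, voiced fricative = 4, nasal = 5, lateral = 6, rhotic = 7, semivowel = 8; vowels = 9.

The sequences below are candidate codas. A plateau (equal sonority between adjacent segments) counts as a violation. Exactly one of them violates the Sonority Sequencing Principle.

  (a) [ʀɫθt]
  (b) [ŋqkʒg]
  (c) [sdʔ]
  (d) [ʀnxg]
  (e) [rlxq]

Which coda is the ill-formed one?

(a) sonority 7-6-3-1: well-formed.
(b) sonority 5-1-1-4-2: ill-formed.
(c) sonority 3-2-1: well-formed.
(d) sonority 7-5-3-2: well-formed.
(e) sonority 7-6-3-1: well-formed.

b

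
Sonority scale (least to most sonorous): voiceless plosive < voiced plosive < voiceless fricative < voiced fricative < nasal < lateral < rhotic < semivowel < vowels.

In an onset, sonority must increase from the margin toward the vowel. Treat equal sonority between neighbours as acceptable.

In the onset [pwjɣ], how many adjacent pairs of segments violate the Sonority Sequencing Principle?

1

/p/ — voiceless plosive, sonority 1.
/w/ — semivowel, sonority 8.
/j/ — semivowel, sonority 8.
/ɣ/ — voiced fricative, sonority 4.
/p/→/w/: 1→8 (rises) — ok.
/w/→/j/: 8→8 (plateau, allowed) — ok.
/j/→/ɣ/: 8→4 (does not rise) — violation.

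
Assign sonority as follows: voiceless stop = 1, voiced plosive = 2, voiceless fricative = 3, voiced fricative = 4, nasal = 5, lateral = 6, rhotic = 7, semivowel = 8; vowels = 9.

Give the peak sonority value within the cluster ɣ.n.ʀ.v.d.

/ɣ/ is a voiced fricative (sonority 4).
/n/ is a nasal (sonority 5).
/ʀ/ is a rhotic (sonority 7).
/v/ is a voiced fricative (sonority 4).
/d/ is a voiced plosive (sonority 2).
The maximum is 7.

7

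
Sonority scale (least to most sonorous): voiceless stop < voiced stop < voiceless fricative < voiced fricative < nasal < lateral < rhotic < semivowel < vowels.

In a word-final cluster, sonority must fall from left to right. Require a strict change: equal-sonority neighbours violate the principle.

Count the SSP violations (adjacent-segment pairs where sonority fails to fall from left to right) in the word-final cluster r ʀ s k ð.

2

/r/: rhotic = 7.
/ʀ/: rhotic = 7.
/s/: voiceless fricative = 3.
/k/: voiceless stop = 1.
/ð/: voiced fricative = 4.
/r/→/ʀ/: 7→7 (plateau) — violation.
/ʀ/→/s/: 7→3 (falls) — ok.
/s/→/k/: 3→1 (falls) — ok.
/k/→/ð/: 1→4 (does not fall) — violation.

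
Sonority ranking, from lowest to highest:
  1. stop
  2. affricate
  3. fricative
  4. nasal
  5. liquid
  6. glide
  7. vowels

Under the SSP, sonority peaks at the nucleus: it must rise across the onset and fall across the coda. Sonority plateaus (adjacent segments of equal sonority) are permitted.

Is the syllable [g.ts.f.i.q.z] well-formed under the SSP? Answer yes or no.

no

Onset: /g/ is a stop (sonority 1), /ts/ is an affricate (sonority 2), /f/ is a fricative (sonority 3); then the nucleus /i/ (sonority 7).
Onset profile 1-2-3-7 — rises to the nucleus.
Coda: /q/ is a stop (sonority 1), /z/ is a fricative (sonority 3).
Coda profile 7-1-3 — does not fall throughout.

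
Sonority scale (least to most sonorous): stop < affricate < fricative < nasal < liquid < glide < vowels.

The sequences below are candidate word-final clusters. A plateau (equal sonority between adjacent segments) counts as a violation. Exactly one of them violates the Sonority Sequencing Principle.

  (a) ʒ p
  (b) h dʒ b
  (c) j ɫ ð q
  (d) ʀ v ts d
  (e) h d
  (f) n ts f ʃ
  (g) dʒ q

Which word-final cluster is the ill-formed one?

(a) 3-1 → obeys
(b) 3-2-1 → obeys
(c) 6-5-3-1 → obeys
(d) 5-3-2-1 → obeys
(e) 3-1 → obeys
(f) 4-2-3-3 → violates
(g) 2-1 → obeys

f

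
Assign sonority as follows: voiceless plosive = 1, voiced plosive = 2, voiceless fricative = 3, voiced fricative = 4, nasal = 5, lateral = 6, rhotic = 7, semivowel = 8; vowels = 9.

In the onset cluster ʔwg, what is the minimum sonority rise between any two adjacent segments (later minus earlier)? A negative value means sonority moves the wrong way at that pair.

-6

/ʔ/: voiceless plosive = 1.
/w/: semivowel = 8.
/g/: voiced plosive = 2.
/ʔ/→/w/: change +7.
/w/→/g/: change -6.
Minimum = -6.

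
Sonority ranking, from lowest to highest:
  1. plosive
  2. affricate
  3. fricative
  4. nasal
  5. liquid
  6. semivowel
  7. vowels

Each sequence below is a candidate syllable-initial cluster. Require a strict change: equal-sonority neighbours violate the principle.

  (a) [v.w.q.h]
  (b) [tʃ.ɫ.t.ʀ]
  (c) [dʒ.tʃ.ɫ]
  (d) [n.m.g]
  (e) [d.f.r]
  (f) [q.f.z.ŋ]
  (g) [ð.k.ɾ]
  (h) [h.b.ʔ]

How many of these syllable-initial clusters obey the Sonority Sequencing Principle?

(a) sonority 3-6-1-3: ill-formed.
(b) sonority 2-5-1-5: ill-formed.
(c) sonority 2-2-5: ill-formed.
(d) sonority 4-4-1: ill-formed.
(e) sonority 1-3-5: well-formed.
(f) sonority 1-3-3-4: ill-formed.
(g) sonority 3-1-5: ill-formed.
(h) sonority 3-1-1: ill-formed.

1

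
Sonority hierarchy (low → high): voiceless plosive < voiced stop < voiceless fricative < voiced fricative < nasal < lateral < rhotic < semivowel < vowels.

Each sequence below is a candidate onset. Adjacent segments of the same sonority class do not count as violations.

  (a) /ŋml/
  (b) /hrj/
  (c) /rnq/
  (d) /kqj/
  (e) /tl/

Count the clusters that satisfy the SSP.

(a) 5-5-6 → obeys
(b) 3-7-8 → obeys
(c) 7-5-1 → violates
(d) 1-1-8 → obeys
(e) 1-6 → obeys

4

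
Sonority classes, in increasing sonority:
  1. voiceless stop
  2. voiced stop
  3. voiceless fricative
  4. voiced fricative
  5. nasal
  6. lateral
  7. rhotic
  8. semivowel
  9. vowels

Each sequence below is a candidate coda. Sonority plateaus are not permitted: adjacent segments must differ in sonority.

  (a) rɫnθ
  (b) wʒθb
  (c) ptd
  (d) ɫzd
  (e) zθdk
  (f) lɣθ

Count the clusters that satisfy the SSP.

(a) sonority 7-6-5-3: well-formed.
(b) sonority 8-4-3-2: well-formed.
(c) sonority 1-1-2: ill-formed.
(d) sonority 6-4-2: well-formed.
(e) sonority 4-3-2-1: well-formed.
(f) sonority 6-4-3: well-formed.

5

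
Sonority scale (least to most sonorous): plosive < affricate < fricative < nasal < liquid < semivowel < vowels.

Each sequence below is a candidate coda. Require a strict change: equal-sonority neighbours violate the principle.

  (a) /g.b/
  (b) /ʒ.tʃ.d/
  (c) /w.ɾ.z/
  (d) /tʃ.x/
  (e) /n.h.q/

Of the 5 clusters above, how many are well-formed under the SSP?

3

(a) /g.b/: profile 1-1 — violates.
(b) /ʒ.tʃ.d/: profile 3-2-1 — obeys.
(c) /w.ɾ.z/: profile 6-5-3 — obeys.
(d) /tʃ.x/: profile 2-3 — violates.
(e) /n.h.q/: profile 4-3-1 — obeys.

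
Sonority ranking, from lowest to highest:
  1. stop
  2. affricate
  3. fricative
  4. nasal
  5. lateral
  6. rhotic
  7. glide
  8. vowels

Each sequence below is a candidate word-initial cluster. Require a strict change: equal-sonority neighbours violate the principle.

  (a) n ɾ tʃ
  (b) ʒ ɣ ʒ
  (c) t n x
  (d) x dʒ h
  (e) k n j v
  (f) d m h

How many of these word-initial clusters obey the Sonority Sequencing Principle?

0

(a) sonority 4-6-2: ill-formed.
(b) sonority 3-3-3: ill-formed.
(c) sonority 1-4-3: ill-formed.
(d) sonority 3-2-3: ill-formed.
(e) sonority 1-4-7-3: ill-formed.
(f) sonority 1-4-3: ill-formed.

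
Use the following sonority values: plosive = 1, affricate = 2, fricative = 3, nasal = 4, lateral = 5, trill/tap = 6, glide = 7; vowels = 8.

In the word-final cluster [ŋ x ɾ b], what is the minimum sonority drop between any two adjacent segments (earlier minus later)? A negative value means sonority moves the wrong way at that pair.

/ŋ/ — nasal, sonority 4.
/x/ — fricative, sonority 3.
/ɾ/ — trill/tap, sonority 6.
/b/ — plosive, sonority 1.
/ŋ/→/x/: change +1.
/x/→/ɾ/: change -3.
/ɾ/→/b/: change +5.
Minimum = -3.

-3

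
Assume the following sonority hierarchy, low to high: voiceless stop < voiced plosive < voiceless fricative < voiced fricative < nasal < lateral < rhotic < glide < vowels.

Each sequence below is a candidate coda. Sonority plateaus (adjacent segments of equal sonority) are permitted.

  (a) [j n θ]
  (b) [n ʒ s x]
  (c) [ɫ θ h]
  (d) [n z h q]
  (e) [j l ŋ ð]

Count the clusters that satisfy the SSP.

5

(a) sonority 8-5-3: well-formed.
(b) sonority 5-4-3-3: well-formed.
(c) sonority 6-3-3: well-formed.
(d) sonority 5-4-3-1: well-formed.
(e) sonority 8-6-5-4: well-formed.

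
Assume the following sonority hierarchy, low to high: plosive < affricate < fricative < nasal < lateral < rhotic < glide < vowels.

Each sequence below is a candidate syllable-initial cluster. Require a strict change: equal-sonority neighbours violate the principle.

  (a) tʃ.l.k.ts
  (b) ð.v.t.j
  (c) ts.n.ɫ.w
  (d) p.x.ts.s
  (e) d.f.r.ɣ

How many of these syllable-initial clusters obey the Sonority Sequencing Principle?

1

(a) sonority 2-5-1-2: ill-formed.
(b) sonority 3-3-1-7: ill-formed.
(c) sonority 2-4-5-7: well-formed.
(d) sonority 1-3-2-3: ill-formed.
(e) sonority 1-3-6-3: ill-formed.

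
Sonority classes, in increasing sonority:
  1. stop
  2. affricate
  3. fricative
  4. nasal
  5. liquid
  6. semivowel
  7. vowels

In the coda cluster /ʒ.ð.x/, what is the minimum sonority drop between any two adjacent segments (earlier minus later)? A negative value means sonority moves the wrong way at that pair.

/ʒ/: fricative = 3.
/ð/: fricative = 3.
/x/: fricative = 3.
/ʒ/→/ð/: change +0.
/ð/→/x/: change +0.
Minimum = 0.

0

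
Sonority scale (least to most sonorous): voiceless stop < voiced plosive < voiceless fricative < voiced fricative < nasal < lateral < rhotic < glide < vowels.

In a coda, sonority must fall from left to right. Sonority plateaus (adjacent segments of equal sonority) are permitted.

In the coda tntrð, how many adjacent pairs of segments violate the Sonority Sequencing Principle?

/t/: voiceless stop = 1.
/n/: nasal = 5.
/t/: voiceless stop = 1.
/r/: rhotic = 7.
/ð/: voiced fricative = 4.
/t/→/n/: 1→5 (does not fall) — violation.
/n/→/t/: 5→1 (falls) — ok.
/t/→/r/: 1→7 (does not fall) — violation.
/r/→/ð/: 7→4 (falls) — ok.

2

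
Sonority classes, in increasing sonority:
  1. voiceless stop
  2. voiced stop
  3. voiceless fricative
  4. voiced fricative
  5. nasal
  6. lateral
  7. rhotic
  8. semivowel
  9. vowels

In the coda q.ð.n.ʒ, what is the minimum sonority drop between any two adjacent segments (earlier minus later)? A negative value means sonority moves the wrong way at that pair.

-3

/q/ — voiceless stop, sonority 1.
/ð/ — voiced fricative, sonority 4.
/n/ — nasal, sonority 5.
/ʒ/ — voiced fricative, sonority 4.
/q/→/ð/: change -3.
/ð/→/n/: change -1.
/n/→/ʒ/: change +1.
Minimum = -3.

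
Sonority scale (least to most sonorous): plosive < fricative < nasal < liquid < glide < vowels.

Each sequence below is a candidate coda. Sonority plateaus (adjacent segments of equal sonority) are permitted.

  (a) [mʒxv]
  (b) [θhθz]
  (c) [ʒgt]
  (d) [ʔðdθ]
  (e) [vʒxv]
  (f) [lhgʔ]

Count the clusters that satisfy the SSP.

5

(a) sonority 3-2-2-2: well-formed.
(b) sonority 2-2-2-2: well-formed.
(c) sonority 2-1-1: well-formed.
(d) sonority 1-2-1-2: ill-formed.
(e) sonority 2-2-2-2: well-formed.
(f) sonority 4-2-1-1: well-formed.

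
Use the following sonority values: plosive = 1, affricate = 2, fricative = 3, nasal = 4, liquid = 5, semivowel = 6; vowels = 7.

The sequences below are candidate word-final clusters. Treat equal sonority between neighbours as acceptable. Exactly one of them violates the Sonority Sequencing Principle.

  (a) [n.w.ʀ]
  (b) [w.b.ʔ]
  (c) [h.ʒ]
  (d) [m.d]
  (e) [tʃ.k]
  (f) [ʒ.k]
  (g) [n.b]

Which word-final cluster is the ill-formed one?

(a) 4-6-5 → violates
(b) 6-1-1 → obeys
(c) 3-3 → obeys
(d) 4-1 → obeys
(e) 2-1 → obeys
(f) 3-1 → obeys
(g) 4-1 → obeys

a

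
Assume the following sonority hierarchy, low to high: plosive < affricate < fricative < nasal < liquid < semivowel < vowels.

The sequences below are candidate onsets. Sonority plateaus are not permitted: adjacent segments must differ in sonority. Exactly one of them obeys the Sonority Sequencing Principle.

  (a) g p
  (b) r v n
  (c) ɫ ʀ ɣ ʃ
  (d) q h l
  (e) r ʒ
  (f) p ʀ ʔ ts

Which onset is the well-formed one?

(a) 1-1 → violates
(b) 5-3-4 → violates
(c) 5-5-3-3 → violates
(d) 1-3-5 → obeys
(e) 5-3 → violates
(f) 1-5-1-2 → violates

d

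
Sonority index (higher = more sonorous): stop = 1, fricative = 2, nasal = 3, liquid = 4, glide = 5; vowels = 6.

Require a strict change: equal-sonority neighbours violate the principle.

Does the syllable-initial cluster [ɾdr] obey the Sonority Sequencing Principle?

no

/ɾ/ — liquid, sonority 4.
/d/ — stop, sonority 1.
/r/ — liquid, sonority 4.
The profile is 4-1-4. Between /ɾ/ (4) and /d/ (1) sonority does not rise, so the cluster violates the SSP.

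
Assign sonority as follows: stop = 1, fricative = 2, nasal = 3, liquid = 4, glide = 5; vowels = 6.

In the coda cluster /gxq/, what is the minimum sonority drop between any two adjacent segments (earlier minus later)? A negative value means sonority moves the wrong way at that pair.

-1

/g/ is a stop (sonority 1).
/x/ is a fricative (sonority 2).
/q/ is a stop (sonority 1).
/g/→/x/: change -1.
/x/→/q/: change +1.
Minimum = -1.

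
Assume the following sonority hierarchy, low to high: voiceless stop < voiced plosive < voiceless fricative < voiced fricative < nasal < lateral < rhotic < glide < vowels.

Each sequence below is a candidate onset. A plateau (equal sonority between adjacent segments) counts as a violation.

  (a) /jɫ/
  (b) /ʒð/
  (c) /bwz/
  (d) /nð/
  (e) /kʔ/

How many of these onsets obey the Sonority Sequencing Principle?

0

(a) sonority 8-6: ill-formed.
(b) sonority 4-4: ill-formed.
(c) sonority 2-8-4: ill-formed.
(d) sonority 5-4: ill-formed.
(e) sonority 1-1: ill-formed.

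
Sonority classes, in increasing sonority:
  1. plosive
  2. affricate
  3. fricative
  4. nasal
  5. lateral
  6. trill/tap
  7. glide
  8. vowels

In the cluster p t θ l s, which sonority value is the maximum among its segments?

/p/ — plosive, sonority 1.
/t/ — plosive, sonority 1.
/θ/ — fricative, sonority 3.
/l/ — lateral, sonority 5.
/s/ — fricative, sonority 3.
The maximum is 5.

5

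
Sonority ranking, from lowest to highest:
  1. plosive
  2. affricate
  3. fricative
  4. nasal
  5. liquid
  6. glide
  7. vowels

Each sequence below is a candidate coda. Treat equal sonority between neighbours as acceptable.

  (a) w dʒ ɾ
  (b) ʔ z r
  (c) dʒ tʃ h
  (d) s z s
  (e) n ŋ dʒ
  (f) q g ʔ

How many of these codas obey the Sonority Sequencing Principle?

(a) sonority 6-2-5: ill-formed.
(b) sonority 1-3-5: ill-formed.
(c) sonority 2-2-3: ill-formed.
(d) sonority 3-3-3: well-formed.
(e) sonority 4-4-2: well-formed.
(f) sonority 1-1-1: well-formed.

3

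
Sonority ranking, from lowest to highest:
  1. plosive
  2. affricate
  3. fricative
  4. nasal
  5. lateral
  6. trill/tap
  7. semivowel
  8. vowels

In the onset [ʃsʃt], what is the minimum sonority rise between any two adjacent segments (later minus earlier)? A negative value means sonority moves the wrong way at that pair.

/ʃ/ — fricative, sonority 3.
/s/ — fricative, sonority 3.
/ʃ/ — fricative, sonority 3.
/t/ — plosive, sonority 1.
/ʃ/→/s/: change +0.
/s/→/ʃ/: change +0.
/ʃ/→/t/: change -2.
Minimum = -2.

-2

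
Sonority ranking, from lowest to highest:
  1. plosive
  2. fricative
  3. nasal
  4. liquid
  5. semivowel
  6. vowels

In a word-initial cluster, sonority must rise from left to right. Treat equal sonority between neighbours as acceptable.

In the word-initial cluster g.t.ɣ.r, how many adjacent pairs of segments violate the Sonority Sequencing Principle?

/g/ — plosive, sonority 1.
/t/ — plosive, sonority 1.
/ɣ/ — fricative, sonority 2.
/r/ — liquid, sonority 4.
/g/→/t/: 1→1 (plateau, allowed) — ok.
/t/→/ɣ/: 1→2 (rises) — ok.
/ɣ/→/r/: 2→4 (rises) — ok.

0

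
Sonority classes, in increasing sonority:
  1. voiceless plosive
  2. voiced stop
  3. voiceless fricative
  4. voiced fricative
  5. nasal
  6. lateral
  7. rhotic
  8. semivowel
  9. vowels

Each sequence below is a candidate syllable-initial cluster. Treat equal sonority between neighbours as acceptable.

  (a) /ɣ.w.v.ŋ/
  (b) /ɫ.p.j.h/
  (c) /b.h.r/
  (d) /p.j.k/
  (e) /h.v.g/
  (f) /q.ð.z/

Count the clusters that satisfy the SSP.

(a) 4-8-4-5 → violates
(b) 6-1-8-3 → violates
(c) 2-3-7 → obeys
(d) 1-8-1 → violates
(e) 3-4-2 → violates
(f) 1-4-4 → obeys

2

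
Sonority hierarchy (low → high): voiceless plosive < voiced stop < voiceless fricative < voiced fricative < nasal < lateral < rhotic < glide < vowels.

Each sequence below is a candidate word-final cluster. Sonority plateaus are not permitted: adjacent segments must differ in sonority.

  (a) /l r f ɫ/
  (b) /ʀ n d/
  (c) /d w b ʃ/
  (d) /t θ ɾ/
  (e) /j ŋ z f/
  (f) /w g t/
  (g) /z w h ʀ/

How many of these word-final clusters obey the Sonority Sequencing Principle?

(a) /l r f ɫ/: profile 6-7-3-6 — violates.
(b) /ʀ n d/: profile 7-5-2 — obeys.
(c) /d w b ʃ/: profile 2-8-2-3 — violates.
(d) /t θ ɾ/: profile 1-3-7 — violates.
(e) /j ŋ z f/: profile 8-5-4-3 — obeys.
(f) /w g t/: profile 8-2-1 — obeys.
(g) /z w h ʀ/: profile 4-8-3-7 — violates.

3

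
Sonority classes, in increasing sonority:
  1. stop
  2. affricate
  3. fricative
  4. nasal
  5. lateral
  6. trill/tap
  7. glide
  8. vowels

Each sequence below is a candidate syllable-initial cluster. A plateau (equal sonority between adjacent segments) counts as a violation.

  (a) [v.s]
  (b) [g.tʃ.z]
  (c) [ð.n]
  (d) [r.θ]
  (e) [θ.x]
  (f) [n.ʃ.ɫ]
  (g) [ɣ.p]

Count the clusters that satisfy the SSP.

2

(a) sonority 3-3: ill-formed.
(b) sonority 1-2-3: well-formed.
(c) sonority 3-4: well-formed.
(d) sonority 6-3: ill-formed.
(e) sonority 3-3: ill-formed.
(f) sonority 4-3-5: ill-formed.
(g) sonority 3-1: ill-formed.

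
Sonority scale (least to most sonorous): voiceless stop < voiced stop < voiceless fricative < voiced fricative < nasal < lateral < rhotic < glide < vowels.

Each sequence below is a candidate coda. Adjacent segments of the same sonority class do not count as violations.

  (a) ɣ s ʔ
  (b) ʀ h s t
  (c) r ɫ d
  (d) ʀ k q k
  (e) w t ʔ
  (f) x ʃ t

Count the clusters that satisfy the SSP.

(a) ɣ s ʔ: profile 4-3-1 — obeys.
(b) ʀ h s t: profile 7-3-3-1 — obeys.
(c) r ɫ d: profile 7-6-2 — obeys.
(d) ʀ k q k: profile 7-1-1-1 — obeys.
(e) w t ʔ: profile 8-1-1 — obeys.
(f) x ʃ t: profile 3-3-1 — obeys.

6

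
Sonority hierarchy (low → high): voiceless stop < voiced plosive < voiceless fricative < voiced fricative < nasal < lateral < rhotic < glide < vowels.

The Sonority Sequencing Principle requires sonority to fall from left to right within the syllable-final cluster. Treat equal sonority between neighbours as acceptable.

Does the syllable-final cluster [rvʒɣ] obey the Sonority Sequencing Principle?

yes

/r/ is a rhotic (sonority 7).
/v/ is a voiced fricative (sonority 4).
/ʒ/ is a voiced fricative (sonority 4).
/ɣ/ is a voiced fricative (sonority 4).
The profile 7-4-4-4 is non-increasing (plateaus allowed), so the syllable-final cluster satisfies the SSP.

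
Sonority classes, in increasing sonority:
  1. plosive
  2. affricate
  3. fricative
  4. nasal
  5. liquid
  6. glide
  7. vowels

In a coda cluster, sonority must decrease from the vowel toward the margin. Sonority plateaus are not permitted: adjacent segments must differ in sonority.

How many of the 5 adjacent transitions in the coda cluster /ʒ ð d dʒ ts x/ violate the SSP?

/ʒ/: fricative = 3.
/ð/: fricative = 3.
/d/: plosive = 1.
/dʒ/: affricate = 2.
/ts/: affricate = 2.
/x/: fricative = 3.
/ʒ/→/ð/: 3→3 (plateau) — violation.
/ð/→/d/: 3→1 (falls) — ok.
/d/→/dʒ/: 1→2 (does not fall) — violation.
/dʒ/→/ts/: 2→2 (plateau) — violation.
/ts/→/x/: 2→3 (does not fall) — violation.

4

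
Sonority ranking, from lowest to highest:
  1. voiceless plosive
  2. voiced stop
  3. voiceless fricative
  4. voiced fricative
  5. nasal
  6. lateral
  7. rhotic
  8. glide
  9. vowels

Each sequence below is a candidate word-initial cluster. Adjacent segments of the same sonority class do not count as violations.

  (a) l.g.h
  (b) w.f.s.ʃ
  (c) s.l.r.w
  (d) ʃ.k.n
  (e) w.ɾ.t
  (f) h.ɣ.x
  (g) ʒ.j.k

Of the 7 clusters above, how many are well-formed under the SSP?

(a) sonority 6-2-3: ill-formed.
(b) sonority 8-3-3-3: ill-formed.
(c) sonority 3-6-7-8: well-formed.
(d) sonority 3-1-5: ill-formed.
(e) sonority 8-7-1: ill-formed.
(f) sonority 3-4-3: ill-formed.
(g) sonority 4-8-1: ill-formed.

1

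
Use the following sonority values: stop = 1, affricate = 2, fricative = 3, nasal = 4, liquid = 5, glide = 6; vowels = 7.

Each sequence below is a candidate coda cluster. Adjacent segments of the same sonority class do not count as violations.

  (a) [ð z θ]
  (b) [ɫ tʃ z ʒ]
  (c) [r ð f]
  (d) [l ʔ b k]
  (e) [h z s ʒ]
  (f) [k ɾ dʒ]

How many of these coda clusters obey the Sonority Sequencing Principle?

4

(a) sonority 3-3-3: well-formed.
(b) sonority 5-2-3-3: ill-formed.
(c) sonority 5-3-3: well-formed.
(d) sonority 5-1-1-1: well-formed.
(e) sonority 3-3-3-3: well-formed.
(f) sonority 1-5-2: ill-formed.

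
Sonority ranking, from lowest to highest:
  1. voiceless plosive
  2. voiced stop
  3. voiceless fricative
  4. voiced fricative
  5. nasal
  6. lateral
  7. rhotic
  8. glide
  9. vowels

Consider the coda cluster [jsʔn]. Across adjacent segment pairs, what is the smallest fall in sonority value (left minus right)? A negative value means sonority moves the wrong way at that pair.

-4

/j/ — glide, sonority 8.
/s/ — voiceless fricative, sonority 3.
/ʔ/ — voiceless plosive, sonority 1.
/n/ — nasal, sonority 5.
/j/→/s/: change +5.
/s/→/ʔ/: change +2.
/ʔ/→/n/: change -4.
Minimum = -4.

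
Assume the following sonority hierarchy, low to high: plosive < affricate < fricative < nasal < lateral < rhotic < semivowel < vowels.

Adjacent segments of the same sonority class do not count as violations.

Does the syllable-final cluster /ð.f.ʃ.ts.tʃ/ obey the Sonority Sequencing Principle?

yes

/ð/ is a fricative (sonority 3).
/f/ is a fricative (sonority 3).
/ʃ/ is a fricative (sonority 3).
/ts/ is an affricate (sonority 2).
/tʃ/ is an affricate (sonority 2).
The profile 3-3-3-2-2 is non-increasing (plateaus allowed), so the syllable-final cluster satisfies the SSP.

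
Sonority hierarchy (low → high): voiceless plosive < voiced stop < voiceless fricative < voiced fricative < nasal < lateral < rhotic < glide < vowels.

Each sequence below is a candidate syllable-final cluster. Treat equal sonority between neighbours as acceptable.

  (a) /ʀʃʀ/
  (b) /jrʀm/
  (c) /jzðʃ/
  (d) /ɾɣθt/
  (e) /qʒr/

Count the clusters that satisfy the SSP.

(a) sonority 7-3-7: ill-formed.
(b) sonority 8-7-7-5: well-formed.
(c) sonority 8-4-4-3: well-formed.
(d) sonority 7-4-3-1: well-formed.
(e) sonority 1-4-7: ill-formed.

3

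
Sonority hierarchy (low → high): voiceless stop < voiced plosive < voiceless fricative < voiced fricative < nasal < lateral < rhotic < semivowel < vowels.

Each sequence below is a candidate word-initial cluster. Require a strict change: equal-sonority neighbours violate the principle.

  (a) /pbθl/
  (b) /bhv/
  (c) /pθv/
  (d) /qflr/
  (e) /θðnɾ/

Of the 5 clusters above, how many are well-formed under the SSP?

5

(a) /pbθl/: profile 1-2-3-6 — obeys.
(b) /bhv/: profile 2-3-4 — obeys.
(c) /pθv/: profile 1-3-4 — obeys.
(d) /qflr/: profile 1-3-6-7 — obeys.
(e) /θðnɾ/: profile 3-4-5-7 — obeys.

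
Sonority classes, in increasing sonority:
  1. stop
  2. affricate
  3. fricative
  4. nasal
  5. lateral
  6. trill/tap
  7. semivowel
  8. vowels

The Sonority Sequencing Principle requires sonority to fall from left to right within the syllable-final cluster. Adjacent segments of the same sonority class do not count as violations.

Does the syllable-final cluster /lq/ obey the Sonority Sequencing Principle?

yes

/l/ is a lateral (sonority 5).
/q/ is a stop (sonority 1).
The profile 5-1 strictly falls, so the syllable-final cluster satisfies the SSP.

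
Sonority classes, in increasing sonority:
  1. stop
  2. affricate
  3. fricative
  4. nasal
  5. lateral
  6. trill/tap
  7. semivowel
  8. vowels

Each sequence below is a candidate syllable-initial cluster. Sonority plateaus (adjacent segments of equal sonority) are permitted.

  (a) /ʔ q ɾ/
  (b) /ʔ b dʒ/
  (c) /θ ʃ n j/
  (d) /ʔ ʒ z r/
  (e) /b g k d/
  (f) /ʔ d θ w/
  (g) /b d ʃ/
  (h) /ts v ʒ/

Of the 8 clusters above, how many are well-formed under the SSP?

(a) /ʔ q ɾ/: profile 1-1-6 — obeys.
(b) /ʔ b dʒ/: profile 1-1-2 — obeys.
(c) /θ ʃ n j/: profile 3-3-4-7 — obeys.
(d) /ʔ ʒ z r/: profile 1-3-3-6 — obeys.
(e) /b g k d/: profile 1-1-1-1 — obeys.
(f) /ʔ d θ w/: profile 1-1-3-7 — obeys.
(g) /b d ʃ/: profile 1-1-3 — obeys.
(h) /ts v ʒ/: profile 2-3-3 — obeys.

8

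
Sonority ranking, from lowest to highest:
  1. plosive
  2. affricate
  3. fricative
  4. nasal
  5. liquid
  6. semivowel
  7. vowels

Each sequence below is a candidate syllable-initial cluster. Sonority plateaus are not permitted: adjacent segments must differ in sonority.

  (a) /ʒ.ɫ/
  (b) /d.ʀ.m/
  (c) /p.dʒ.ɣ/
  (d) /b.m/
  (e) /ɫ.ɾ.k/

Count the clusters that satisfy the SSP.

3

(a) 3-5 → obeys
(b) 1-5-4 → violates
(c) 1-2-3 → obeys
(d) 1-4 → obeys
(e) 5-5-1 → violates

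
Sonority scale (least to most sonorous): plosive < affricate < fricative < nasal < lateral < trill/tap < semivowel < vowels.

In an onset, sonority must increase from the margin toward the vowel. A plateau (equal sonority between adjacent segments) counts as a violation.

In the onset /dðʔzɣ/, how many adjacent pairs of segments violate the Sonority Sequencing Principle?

2

/d/ is a plosive (sonority 1).
/ð/ is a fricative (sonority 3).
/ʔ/ is a plosive (sonority 1).
/z/ is a fricative (sonority 3).
/ɣ/ is a fricative (sonority 3).
/d/→/ð/: 1→3 (rises) — ok.
/ð/→/ʔ/: 3→1 (does not rise) — violation.
/ʔ/→/z/: 1→3 (rises) — ok.
/z/→/ɣ/: 3→3 (plateau) — violation.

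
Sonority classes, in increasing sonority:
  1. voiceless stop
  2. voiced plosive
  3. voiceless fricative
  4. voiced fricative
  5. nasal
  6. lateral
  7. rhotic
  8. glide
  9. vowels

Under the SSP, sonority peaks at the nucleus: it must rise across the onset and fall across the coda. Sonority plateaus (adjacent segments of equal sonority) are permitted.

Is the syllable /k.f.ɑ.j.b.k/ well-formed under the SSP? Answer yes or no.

yes

Onset: /k/ is a voiceless stop (sonority 1), /f/ is a voiceless fricative (sonority 3); then the nucleus /ɑ/ (sonority 9).
Onset profile 1-3-9 — rises to the nucleus.
Coda: /j/ is a glide (sonority 8), /b/ is a voiced plosive (sonority 2), /k/ is a voiceless stop (sonority 1).
Coda profile 9-8-2-1 — falls from the nucleus.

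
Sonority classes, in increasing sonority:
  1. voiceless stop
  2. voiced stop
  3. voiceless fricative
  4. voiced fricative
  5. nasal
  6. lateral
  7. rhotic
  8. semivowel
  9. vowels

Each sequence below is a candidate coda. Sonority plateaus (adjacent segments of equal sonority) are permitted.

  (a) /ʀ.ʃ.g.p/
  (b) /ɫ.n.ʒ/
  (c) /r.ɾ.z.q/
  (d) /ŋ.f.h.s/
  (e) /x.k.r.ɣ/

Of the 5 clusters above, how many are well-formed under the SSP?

4

(a) 7-3-2-1 → obeys
(b) 6-5-4 → obeys
(c) 7-7-4-1 → obeys
(d) 5-3-3-3 → obeys
(e) 3-1-7-4 → violates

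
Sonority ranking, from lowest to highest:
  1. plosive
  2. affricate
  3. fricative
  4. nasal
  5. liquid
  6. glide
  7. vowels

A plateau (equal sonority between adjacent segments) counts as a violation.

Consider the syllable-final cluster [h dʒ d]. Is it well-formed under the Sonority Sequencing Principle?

/h/: fricative = 3.
/dʒ/: affricate = 2.
/d/: plosive = 1.
The profile 3-2-1 strictly falls, so the syllable-final cluster satisfies the SSP.

yes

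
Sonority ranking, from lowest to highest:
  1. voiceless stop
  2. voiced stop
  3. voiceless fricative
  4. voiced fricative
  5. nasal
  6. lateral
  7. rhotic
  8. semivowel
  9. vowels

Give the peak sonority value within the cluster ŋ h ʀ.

/ŋ/: nasal = 5.
/h/: voiceless fricative = 3.
/ʀ/: rhotic = 7.
The maximum is 7.

7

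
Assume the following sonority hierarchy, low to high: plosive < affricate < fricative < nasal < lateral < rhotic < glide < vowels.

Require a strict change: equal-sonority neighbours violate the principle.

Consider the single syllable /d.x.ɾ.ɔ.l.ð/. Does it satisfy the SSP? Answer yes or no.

yes

Onset: /d/ is a plosive (sonority 1), /x/ is a fricative (sonority 3), /ɾ/ is a rhotic (sonority 6); then the nucleus /ɔ/ (sonority 8).
Onset profile 1-3-6-8 — rises to the nucleus.
Coda: /l/ is a lateral (sonority 5), /ð/ is a fricative (sonority 3).
Coda profile 8-5-3 — falls from the nucleus.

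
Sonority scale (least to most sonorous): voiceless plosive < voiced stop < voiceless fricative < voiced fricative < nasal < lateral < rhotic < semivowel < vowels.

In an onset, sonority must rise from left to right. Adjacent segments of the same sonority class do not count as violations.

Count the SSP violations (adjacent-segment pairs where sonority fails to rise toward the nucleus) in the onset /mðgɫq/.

/m/ — nasal, sonority 5.
/ð/ — voiced fricative, sonority 4.
/g/ — voiced stop, sonority 2.
/ɫ/ — lateral, sonority 6.
/q/ — voiceless plosive, sonority 1.
/m/→/ð/: 5→4 (does not rise) — violation.
/ð/→/g/: 4→2 (does not rise) — violation.
/g/→/ɫ/: 2→6 (rises) — ok.
/ɫ/→/q/: 6→1 (does not rise) — violation.

3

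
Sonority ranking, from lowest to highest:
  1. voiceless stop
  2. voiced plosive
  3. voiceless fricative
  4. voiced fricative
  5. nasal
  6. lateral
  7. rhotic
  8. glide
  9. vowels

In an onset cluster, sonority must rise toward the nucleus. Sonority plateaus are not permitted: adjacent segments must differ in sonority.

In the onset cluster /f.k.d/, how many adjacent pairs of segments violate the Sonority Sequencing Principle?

/f/: voiceless fricative = 3.
/k/: voiceless stop = 1.
/d/: voiced plosive = 2.
/f/→/k/: 3→1 (does not rise) — violation.
/k/→/d/: 1→2 (rises) — ok.

1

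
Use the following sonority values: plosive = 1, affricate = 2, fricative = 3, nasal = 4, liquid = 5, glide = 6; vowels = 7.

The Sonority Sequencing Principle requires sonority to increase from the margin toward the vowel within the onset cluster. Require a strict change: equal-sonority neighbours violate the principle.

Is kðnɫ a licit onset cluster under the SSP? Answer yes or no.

/k/ is a plosive (sonority 1).
/ð/ is a fricative (sonority 3).
/n/ is a nasal (sonority 4).
/ɫ/ is a liquid (sonority 5).
The profile 1-3-4-5 strictly rises, so the onset cluster satisfies the SSP.

yes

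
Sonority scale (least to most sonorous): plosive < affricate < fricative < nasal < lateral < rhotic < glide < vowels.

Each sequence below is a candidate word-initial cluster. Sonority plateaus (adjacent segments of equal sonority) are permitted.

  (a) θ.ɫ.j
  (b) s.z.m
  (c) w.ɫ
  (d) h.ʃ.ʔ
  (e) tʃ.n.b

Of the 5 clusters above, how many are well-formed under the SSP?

2

(a) θ.ɫ.j: profile 3-5-7 — obeys.
(b) s.z.m: profile 3-3-4 — obeys.
(c) w.ɫ: profile 7-5 — violates.
(d) h.ʃ.ʔ: profile 3-3-1 — violates.
(e) tʃ.n.b: profile 2-4-1 — violates.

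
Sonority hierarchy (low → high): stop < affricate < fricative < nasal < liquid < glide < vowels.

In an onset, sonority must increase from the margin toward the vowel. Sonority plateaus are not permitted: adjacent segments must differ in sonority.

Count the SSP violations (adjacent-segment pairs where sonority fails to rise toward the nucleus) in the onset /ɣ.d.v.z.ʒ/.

3

/ɣ/ — fricative, sonority 3.
/d/ — stop, sonority 1.
/v/ — fricative, sonority 3.
/z/ — fricative, sonority 3.
/ʒ/ — fricative, sonority 3.
/ɣ/→/d/: 3→1 (does not rise) — violation.
/d/→/v/: 1→3 (rises) — ok.
/v/→/z/: 3→3 (plateau) — violation.
/z/→/ʒ/: 3→3 (plateau) — violation.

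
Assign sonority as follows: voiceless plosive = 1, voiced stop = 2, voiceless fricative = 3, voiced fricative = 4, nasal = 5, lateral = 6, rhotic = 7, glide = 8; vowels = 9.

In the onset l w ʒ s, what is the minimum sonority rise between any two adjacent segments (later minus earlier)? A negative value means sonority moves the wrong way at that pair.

-4

/l/ — lateral, sonority 6.
/w/ — glide, sonority 8.
/ʒ/ — voiced fricative, sonority 4.
/s/ — voiceless fricative, sonority 3.
/l/→/w/: change +2.
/w/→/ʒ/: change -4.
/ʒ/→/s/: change -1.
Minimum = -4.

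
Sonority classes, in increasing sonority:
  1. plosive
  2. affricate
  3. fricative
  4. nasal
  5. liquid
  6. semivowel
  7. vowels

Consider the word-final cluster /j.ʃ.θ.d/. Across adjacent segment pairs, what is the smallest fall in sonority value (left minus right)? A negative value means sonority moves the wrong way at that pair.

/j/ — semivowel, sonority 6.
/ʃ/ — fricative, sonority 3.
/θ/ — fricative, sonority 3.
/d/ — plosive, sonority 1.
/j/→/ʃ/: change +3.
/ʃ/→/θ/: change +0.
/θ/→/d/: change +2.
Minimum = 0.

0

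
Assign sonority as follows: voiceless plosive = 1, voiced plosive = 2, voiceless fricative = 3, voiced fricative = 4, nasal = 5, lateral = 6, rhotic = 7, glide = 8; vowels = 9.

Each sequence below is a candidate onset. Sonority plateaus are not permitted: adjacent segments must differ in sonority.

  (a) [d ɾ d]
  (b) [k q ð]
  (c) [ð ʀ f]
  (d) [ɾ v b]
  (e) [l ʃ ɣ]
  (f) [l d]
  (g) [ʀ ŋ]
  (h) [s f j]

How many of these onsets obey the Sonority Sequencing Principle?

0

(a) sonority 2-7-2: ill-formed.
(b) sonority 1-1-4: ill-formed.
(c) sonority 4-7-3: ill-formed.
(d) sonority 7-4-2: ill-formed.
(e) sonority 6-3-4: ill-formed.
(f) sonority 6-2: ill-formed.
(g) sonority 7-5: ill-formed.
(h) sonority 3-3-8: ill-formed.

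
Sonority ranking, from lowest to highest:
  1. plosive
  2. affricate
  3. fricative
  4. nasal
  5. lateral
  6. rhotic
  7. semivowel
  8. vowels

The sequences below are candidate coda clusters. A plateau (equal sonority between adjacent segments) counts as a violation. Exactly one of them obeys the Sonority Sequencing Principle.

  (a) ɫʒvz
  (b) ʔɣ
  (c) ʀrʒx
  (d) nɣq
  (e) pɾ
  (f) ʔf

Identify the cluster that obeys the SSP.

(a) 5-3-3-3 → violates
(b) 1-3 → violates
(c) 6-6-3-3 → violates
(d) 4-3-1 → obeys
(e) 1-6 → violates
(f) 1-3 → violates

d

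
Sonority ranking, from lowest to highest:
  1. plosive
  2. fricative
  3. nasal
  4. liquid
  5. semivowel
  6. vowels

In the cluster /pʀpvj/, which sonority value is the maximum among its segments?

/p/ is a plosive (sonority 1).
/ʀ/ is a liquid (sonority 4).
/p/ is a plosive (sonority 1).
/v/ is a fricative (sonority 2).
/j/ is a semivowel (sonority 5).
The maximum is 5.

5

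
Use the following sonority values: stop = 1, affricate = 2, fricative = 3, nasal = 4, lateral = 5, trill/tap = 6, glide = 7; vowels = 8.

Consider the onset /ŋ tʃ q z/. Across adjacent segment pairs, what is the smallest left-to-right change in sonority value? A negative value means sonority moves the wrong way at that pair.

/ŋ/ is a nasal (sonority 4).
/tʃ/ is an affricate (sonority 2).
/q/ is a stop (sonority 1).
/z/ is a fricative (sonority 3).
/ŋ/→/tʃ/: change -2.
/tʃ/→/q/: change -1.
/q/→/z/: change +2.
Minimum = -2.

-2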